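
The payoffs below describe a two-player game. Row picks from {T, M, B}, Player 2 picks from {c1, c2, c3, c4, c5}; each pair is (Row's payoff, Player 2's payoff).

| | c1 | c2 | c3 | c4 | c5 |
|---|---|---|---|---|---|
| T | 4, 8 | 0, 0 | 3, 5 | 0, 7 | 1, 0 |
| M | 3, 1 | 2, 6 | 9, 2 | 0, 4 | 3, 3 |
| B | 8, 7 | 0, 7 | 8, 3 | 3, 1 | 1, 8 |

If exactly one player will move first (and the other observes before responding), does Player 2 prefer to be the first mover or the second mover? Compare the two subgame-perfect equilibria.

If Row leads: Player 2's best replies are T→c1, M→c2, B→c5; Row's induced payoffs 4, 2, 1; outcome (T, c1), payoffs (4, 8).
If Player 2 leads: Row's best replies are c1→B, c2→M, c3→M, c4→B, c5→M; Player 2's induced payoffs 7, 6, 2, 1, 3; outcome (B, c1), payoffs (8, 7).
Player 2 gets 7 moving first and 8 moving second, so Player 2 prefers to move second.

second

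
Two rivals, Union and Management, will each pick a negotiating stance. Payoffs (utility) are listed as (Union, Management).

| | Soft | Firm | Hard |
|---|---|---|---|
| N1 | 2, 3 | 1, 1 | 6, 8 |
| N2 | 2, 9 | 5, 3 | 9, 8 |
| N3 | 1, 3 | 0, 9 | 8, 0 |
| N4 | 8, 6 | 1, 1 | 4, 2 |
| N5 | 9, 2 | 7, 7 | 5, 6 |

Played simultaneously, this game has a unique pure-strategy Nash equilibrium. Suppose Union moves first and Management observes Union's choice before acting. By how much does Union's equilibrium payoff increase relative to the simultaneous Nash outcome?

1

Solve by backward induction (Union leads).
- N1: Management compares 3, 1, 8 and picks Hard; Union would get 6.
- N2: Management compares 9, 3, 8 and picks Soft; Union would get 2.
- N3: Management compares 3, 9, 0 and picks Firm; Union would get 0.
- N4: Management compares 6, 1, 2 and picks Soft; Union would get 8.
- N5: Management compares 2, 7, 6 and picks Firm; Union would get 7.
Maximizing over 6, 2, 0, 8, 7, Union chooses N4. Subgame-perfect outcome: (N4, Soft) with payoffs (8, 6).
For the simultaneous game, intersect best replies.
Union's best replies: Soft→N5; Firm→N5; Hard→N2.
Management's best replies: N1→Hard; N2→Soft; N3→Firm; N4→Soft; N5→Firm.
The unique mutual best reply is (N5, Firm), giving (7, 7).
Union's commitment gain: 8 − 7 = 1.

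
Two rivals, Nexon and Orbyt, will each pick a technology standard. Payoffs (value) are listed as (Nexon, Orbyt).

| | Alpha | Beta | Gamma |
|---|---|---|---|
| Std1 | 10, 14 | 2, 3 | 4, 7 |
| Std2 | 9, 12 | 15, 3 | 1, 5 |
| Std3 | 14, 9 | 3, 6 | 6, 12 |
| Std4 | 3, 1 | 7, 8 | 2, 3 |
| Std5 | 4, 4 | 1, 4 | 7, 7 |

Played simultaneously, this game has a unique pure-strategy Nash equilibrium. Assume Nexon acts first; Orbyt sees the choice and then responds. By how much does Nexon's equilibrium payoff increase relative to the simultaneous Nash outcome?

Orbyt best-responds to each possible Nexon move:
- Std1: Orbyt compares 14, 3, 7 and picks Alpha; Nexon would get 10.
- Std2: Orbyt compares 12, 3, 5 and picks Alpha; Nexon would get 9.
- Std3: Orbyt compares 9, 6, 12 and picks Gamma; Nexon would get 6.
- Std4: Orbyt compares 1, 8, 3 and picks Beta; Nexon would get 7.
- Std5: Orbyt compares 4, 4, 7 and picks Gamma; Nexon would get 7.
Maximizing over 10, 9, 6, 7, 7, Nexon chooses Std1. Subgame-perfect outcome: (Std1, Alpha) with payoffs (10, 14).
For the simultaneous game, intersect best replies.
Nexon's best replies: Alpha→Std3; Beta→Std2; Gamma→Std5.
Orbyt's best replies: Std1→Alpha; Std2→Alpha; Std3→Gamma; Std4→Beta; Std5→Gamma.
Only (Std5, Gamma) has each player best-responding; Nash payoffs (7, 7).
Nexon's commitment gain: 10 − 7 = 3.

3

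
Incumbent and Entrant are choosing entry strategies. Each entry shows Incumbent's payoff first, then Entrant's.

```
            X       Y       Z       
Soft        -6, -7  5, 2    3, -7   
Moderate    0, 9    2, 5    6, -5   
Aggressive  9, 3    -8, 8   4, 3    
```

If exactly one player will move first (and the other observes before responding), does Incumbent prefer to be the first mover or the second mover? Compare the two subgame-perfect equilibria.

If Incumbent leads: Entrant's best replies are Soft→Y, Moderate→X, Aggressive→Y; Incumbent's induced payoffs 5, 0, -8; outcome (Soft, Y), payoffs (5, 2).
If Entrant leads: Incumbent's best replies are X→Aggressive, Y→Soft, Z→Moderate; Entrant's induced payoffs 3, 2, -5; outcome (Aggressive, X), payoffs (9, 3).
Incumbent gets 5 moving first and 9 moving second, so Incumbent prefers to move second.

second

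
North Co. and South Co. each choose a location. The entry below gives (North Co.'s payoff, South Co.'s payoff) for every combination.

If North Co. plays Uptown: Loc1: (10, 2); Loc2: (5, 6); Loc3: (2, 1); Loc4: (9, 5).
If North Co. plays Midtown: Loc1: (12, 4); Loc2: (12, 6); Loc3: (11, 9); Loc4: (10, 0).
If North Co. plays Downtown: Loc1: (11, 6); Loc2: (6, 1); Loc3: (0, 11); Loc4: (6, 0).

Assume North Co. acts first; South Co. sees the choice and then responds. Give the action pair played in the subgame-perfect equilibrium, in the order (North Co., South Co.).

(Midtown, Loc3)

Work backward from South Co.'s decision.
- Uptown: BR = Loc2, leader payoff 5.
- Midtown: BR = Loc3, leader payoff 11.
- Downtown: BR = Loc3, leader payoff 0.
Maximizing over 5, 11, 0, North Co. chooses Midtown. Subgame-perfect outcome: (Midtown, Loc3) with payoffs (11, 9).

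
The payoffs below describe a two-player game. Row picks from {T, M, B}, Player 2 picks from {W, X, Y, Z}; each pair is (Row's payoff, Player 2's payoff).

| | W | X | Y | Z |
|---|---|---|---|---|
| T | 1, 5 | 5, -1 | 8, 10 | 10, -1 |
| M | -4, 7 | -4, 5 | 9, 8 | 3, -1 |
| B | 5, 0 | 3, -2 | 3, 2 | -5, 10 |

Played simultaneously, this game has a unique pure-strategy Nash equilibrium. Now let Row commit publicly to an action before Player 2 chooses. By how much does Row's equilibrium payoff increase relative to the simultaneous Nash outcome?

0

Player 2 best-responds to each possible Row move:
- T: BR = Y, leader payoff 8.
- M: BR = Y, leader payoff 9.
- B: BR = Z, leader payoff -5.
Maximizing over 8, 9, -5, Row chooses M. Subgame-perfect outcome: (M, Y) with payoffs (9, 8).
Under simultaneous play:
Row's best replies: W→B; X→T; Y→M; Z→T.
Player 2's best replies: T→Y; M→Y; B→Z.
The unique mutual best reply is (M, Y), giving (9, 8).
Row's commitment gain: 9 − 9 = 0.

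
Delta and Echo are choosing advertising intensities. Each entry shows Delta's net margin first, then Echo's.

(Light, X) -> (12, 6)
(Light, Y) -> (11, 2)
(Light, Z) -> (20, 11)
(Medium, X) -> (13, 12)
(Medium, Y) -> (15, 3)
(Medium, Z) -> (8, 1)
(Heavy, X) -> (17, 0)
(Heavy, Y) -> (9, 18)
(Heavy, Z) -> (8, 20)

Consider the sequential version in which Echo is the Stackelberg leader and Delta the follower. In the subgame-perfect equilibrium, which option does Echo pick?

Backward induction with Echo moving first.
- X: BR = Heavy, leader payoff 0.
- Y: BR = Medium, leader payoff 3.
- Z: BR = Light, leader payoff 11.
Maximizing over 0, 3, 11, Echo chooses Z. Subgame-perfect outcome: (Light, Z) with payoffs (20, 11).

Z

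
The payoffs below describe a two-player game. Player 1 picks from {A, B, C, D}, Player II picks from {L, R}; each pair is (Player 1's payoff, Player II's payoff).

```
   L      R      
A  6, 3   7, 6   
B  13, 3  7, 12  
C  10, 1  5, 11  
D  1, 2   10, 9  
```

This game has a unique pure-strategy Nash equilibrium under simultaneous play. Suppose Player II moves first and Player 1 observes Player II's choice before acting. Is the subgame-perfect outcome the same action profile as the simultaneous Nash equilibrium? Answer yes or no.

Player 1 best-responds to each possible Player II move:
- L: BR = B, leader payoff 3.
- R: BR = D, leader payoff 9.
Among 3, 9, the best is 9 at R. Subgame-perfect outcome: (D, R) with payoffs (10, 9).
Under simultaneous play:
Player 1's best replies: L→B; R→D.
Player II's best replies: A→R; B→R; C→R; D→R.
The unique mutual best reply is (D, R), giving (10, 9).
Sequential outcome (D, R) coincides with the Nash profile (D, R).

yes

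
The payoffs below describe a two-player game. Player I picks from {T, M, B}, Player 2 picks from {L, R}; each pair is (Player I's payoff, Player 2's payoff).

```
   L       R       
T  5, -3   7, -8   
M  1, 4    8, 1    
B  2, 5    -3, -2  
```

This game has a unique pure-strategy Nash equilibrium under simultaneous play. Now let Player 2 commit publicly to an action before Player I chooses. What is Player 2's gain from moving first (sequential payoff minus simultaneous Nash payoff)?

4

Work backward from Player I's decision.
- L: Player I compares 5, 1, 2 and picks T; Player 2 would get -3.
- R: Player I compares 7, 8, -3 and picks M; Player 2 would get 1.
Player 2's induced payoffs are -3, 1, so Player 2 commits to R. Subgame-perfect outcome: (M, R) with payoffs (8, 1).
Under simultaneous play:
Player I's best replies: L→T; R→M.
Player 2's best replies: T→L; M→L; B→L.
The unique mutual best reply is (T, L), giving (5, -3).
Player 2's commitment gain: 1 − -3 = 4.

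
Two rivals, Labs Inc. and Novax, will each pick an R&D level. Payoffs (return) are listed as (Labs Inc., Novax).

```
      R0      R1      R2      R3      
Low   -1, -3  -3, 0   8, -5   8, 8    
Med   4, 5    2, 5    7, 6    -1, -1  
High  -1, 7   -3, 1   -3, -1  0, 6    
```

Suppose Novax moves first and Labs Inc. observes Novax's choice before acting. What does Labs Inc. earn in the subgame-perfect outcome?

8

Labs Inc. best-responds to each possible Novax move:
- R0 → Labs Inc. plays Med (best of -1, 4, -1); Novax gets 5.
- R1 → Labs Inc. plays Med (best of -3, 2, -3); Novax gets 5.
- R2 → Labs Inc. plays Low (best of 8, 7, -3); Novax gets -5.
- R3 → Labs Inc. plays Low (best of 8, -1, 0); Novax gets 8.
Novax's induced payoffs are 5, 5, -5, 8, so Novax commits to R3. Subgame-perfect outcome: (Low, R3) with payoffs (8, 8).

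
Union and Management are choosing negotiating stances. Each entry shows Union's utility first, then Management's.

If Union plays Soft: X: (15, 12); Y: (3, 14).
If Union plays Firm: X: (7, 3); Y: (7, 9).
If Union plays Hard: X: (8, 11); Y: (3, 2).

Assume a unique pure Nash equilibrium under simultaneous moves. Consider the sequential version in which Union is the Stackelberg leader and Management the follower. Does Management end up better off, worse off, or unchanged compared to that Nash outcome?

Work backward from Management's decision.
- Soft → Management plays Y (best of 12, 14); Union gets 3.
- Firm → Management plays Y (best of 3, 9); Union gets 7.
- Hard → Management plays X (best of 11, 2); Union gets 8.
Union's induced payoffs are 3, 7, 8, so Union commits to Hard. Subgame-perfect outcome: (Hard, X) with payoffs (8, 11).
Now find the simultaneous Nash equilibrium.
Union's best replies: X→Soft; Y→Firm.
Management's best replies: Soft→Y; Firm→Y; Hard→X.
Only (Firm, Y) has each player best-responding; Nash payoffs (7, 9).
Management earns 11 sequentially versus 9 at the Nash outcome: better off.

better off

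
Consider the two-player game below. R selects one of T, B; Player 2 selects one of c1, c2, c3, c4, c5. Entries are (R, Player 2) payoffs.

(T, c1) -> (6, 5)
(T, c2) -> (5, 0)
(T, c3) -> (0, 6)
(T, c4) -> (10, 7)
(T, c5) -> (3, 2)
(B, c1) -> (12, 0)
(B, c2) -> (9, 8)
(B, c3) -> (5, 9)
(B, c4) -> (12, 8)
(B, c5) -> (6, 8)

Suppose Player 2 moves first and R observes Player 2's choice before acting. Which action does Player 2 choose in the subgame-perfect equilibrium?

R best-responds to each possible Player 2 move:
- c1: R compares 6, 12 and picks B; Player 2 would get 0.
- c2: R compares 5, 9 and picks B; Player 2 would get 8.
- c3: R compares 0, 5 and picks B; Player 2 would get 9.
- c4: R compares 10, 12 and picks B; Player 2 would get 8.
- c5: R compares 3, 6 and picks B; Player 2 would get 8.
Maximizing over 0, 8, 9, 8, 8, Player 2 chooses c3. Subgame-perfect outcome: (B, c3) with payoffs (5, 9).

c3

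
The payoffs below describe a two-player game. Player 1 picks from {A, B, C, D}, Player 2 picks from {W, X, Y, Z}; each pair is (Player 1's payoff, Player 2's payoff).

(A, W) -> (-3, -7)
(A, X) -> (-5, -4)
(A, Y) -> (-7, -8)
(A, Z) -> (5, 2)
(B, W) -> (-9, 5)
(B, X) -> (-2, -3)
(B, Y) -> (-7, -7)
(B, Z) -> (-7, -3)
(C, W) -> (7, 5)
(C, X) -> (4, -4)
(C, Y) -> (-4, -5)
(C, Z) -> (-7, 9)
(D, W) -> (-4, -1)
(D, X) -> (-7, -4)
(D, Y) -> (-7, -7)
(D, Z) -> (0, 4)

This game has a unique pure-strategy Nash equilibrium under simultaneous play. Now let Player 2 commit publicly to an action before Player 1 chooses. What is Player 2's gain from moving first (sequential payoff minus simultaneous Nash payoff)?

Player 1 best-responds to each possible Player 2 move:
- W: Player 1 compares -3, -9, 7, -4 and picks C; Player 2 would get 5.
- X: Player 1 compares -5, -2, 4, -7 and picks C; Player 2 would get -4.
- Y: Player 1 compares -7, -7, -4, -7 and picks C; Player 2 would get -5.
- Z: Player 1 compares 5, -7, -7, 0 and picks A; Player 2 would get 2.
Player 2's induced payoffs are 5, -4, -5, 2, so Player 2 commits to W. Subgame-perfect outcome: (C, W) with payoffs (7, 5).
For the simultaneous game, intersect best replies.
Player 1's best replies: W→C; X→C; Y→C; Z→A.
Player 2's best replies: A→Z; B→W; C→Z; D→Z.
The unique mutual best reply is (A, Z), giving (5, 2).
Player 2's commitment gain: 5 − 2 = 3.

3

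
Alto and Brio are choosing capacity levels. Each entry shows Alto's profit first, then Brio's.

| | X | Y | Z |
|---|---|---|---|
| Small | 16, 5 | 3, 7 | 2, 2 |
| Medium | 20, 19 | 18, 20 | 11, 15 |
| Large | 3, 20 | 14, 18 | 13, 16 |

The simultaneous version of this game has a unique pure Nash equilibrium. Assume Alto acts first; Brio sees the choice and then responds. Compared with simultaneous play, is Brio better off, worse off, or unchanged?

unchanged

Brio best-responds to each possible Alto move:
- Small: BR = Y, leader payoff 3.
- Medium: BR = Y, leader payoff 18.
- Large: BR = X, leader payoff 3.
Alto's induced payoffs are 3, 18, 3, so Alto commits to Medium. Subgame-perfect outcome: (Medium, Y) with payoffs (18, 20).
For the simultaneous game, intersect best replies.
Alto's best replies: X→Medium; Y→Medium; Z→Large.
Brio's best replies: Small→Y; Medium→Y; Large→X.
The unique mutual best reply is (Medium, Y), giving (18, 20).
Brio earns 20 sequentially versus 20 at the Nash outcome: unchanged.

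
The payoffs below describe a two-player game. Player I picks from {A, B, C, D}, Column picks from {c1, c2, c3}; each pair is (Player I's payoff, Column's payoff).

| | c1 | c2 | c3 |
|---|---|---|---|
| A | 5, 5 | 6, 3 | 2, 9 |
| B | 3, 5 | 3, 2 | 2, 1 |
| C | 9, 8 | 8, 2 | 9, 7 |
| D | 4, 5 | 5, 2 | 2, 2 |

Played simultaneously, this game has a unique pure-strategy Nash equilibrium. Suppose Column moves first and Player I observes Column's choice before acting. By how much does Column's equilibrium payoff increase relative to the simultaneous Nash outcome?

0

Work backward from Player I's decision.
- c1: BR = C, leader payoff 8.
- c2: BR = C, leader payoff 2.
- c3: BR = C, leader payoff 7.
Maximizing over 8, 2, 7, Column chooses c1. Subgame-perfect outcome: (C, c1) with payoffs (9, 8).
For the simultaneous game, intersect best replies.
Player I's best replies: c1→C; c2→C; c3→C.
Column's best replies: A→c3; B→c1; C→c1; D→c1.
Only (C, c1) has each player best-responding; Nash payoffs (9, 8).
Column's commitment gain: 8 − 8 = 0.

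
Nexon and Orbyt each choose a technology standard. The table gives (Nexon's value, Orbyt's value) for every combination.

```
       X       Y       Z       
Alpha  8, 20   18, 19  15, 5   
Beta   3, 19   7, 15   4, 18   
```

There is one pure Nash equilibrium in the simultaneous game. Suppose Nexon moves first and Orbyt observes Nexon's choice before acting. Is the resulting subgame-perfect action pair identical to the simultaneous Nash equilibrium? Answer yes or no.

yes

Work backward from Orbyt's decision.
- Alpha: Orbyt compares 20, 19, 5 and picks X; Nexon would get 8.
- Beta: Orbyt compares 19, 15, 18 and picks X; Nexon would get 3.
Among 8, 3, the best is 8 at Alpha. Subgame-perfect outcome: (Alpha, X) with payoffs (8, 20).
Now find the simultaneous Nash equilibrium.
Nexon's best replies: X→Alpha; Y→Alpha; Z→Alpha.
Orbyt's best replies: Alpha→X; Beta→X.
The unique mutual best reply is (Alpha, X), giving (8, 20).
Sequential outcome (Alpha, X) coincides with the Nash profile (Alpha, X).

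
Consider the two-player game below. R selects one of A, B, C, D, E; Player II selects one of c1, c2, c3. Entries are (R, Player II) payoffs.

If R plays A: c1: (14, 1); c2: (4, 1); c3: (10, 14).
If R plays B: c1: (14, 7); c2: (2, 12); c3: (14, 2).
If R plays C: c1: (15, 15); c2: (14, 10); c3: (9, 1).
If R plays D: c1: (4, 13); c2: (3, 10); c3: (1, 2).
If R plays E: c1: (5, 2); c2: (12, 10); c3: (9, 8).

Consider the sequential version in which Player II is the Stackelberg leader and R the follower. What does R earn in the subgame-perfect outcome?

R best-responds to each possible Player II move:
- c1 → R plays C (best of 14, 14, 15, 4, 5); Player II gets 15.
- c2 → R plays C (best of 4, 2, 14, 3, 12); Player II gets 10.
- c3 → R plays B (best of 10, 14, 9, 1, 9); Player II gets 2.
Player II's induced payoffs are 15, 10, 2, so Player II commits to c1. Subgame-perfect outcome: (C, c1) with payoffs (15, 15).

15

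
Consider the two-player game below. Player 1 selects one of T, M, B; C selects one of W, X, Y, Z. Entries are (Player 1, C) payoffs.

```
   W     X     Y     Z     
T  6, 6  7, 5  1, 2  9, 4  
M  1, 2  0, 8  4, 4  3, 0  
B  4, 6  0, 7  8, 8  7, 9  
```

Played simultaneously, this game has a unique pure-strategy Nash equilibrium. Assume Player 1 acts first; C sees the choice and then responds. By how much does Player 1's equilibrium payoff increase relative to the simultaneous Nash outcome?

1

C best-responds to each possible Player 1 move:
- T → C plays W (best of 6, 5, 2, 4); Player 1 gets 6.
- M → C plays X (best of 2, 8, 4, 0); Player 1 gets 0.
- B → C plays Z (best of 6, 7, 8, 9); Player 1 gets 7.
Among 6, 0, 7, the best is 7 at B. Subgame-perfect outcome: (B, Z) with payoffs (7, 9).
For the simultaneous game, intersect best replies.
Player 1's best replies: W→T; X→T; Y→B; Z→T.
C's best replies: T→W; M→X; B→Z.
The unique mutual best reply is (T, W), giving (6, 6).
Player 1's commitment gain: 7 − 6 = 1.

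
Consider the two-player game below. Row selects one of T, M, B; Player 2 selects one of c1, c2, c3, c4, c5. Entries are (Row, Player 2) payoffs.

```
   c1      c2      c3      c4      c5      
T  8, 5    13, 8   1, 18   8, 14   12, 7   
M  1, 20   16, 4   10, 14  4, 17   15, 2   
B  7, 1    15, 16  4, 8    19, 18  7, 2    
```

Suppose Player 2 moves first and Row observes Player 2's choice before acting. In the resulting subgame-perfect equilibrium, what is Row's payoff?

Backward induction with Player 2 moving first.
- c1 → Row plays T (best of 8, 1, 7); Player 2 gets 5.
- c2 → Row plays M (best of 13, 16, 15); Player 2 gets 4.
- c3 → Row plays M (best of 1, 10, 4); Player 2 gets 14.
- c4 → Row plays B (best of 8, 4, 19); Player 2 gets 18.
- c5 → Row plays M (best of 12, 15, 7); Player 2 gets 2.
Maximizing over 5, 4, 14, 18, 2, Player 2 chooses c4. Subgame-perfect outcome: (B, c4) with payoffs (19, 18).

19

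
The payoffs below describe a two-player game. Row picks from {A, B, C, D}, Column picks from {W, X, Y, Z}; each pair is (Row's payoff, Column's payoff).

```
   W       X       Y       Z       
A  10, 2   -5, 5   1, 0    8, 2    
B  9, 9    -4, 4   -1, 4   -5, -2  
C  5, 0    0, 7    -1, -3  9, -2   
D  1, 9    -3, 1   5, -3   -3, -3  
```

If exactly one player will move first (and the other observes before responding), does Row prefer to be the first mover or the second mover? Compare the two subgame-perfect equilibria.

If Row leads: Column's best replies are A→X, B→W, C→X, D→W; Row's induced payoffs -5, 9, 0, 1; outcome (B, W), payoffs (9, 9).
If Column leads: Row's best replies are W→A, X→C, Y→D, Z→C; Column's induced payoffs 2, 7, -3, -2; outcome (C, X), payoffs (0, 7).
Row gets 9 moving first and 0 moving second, so Row prefers to move first.

first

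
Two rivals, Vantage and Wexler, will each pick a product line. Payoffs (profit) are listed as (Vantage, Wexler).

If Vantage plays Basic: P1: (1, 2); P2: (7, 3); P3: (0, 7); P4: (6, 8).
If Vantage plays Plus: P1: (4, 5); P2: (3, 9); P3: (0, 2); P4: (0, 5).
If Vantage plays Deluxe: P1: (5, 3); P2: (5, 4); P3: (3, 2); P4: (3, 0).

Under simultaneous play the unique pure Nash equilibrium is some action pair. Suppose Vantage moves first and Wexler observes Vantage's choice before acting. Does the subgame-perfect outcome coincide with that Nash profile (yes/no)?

yes

Solve by backward induction (Vantage leads).
- Basic: BR = P4, leader payoff 6.
- Plus: BR = P2, leader payoff 3.
- Deluxe: BR = P2, leader payoff 5.
Among 6, 3, 5, the best is 6 at Basic. Subgame-perfect outcome: (Basic, P4) with payoffs (6, 8).
For the simultaneous game, intersect best replies.
Vantage's best replies: P1→Deluxe; P2→Basic; P3→Deluxe; P4→Basic.
Wexler's best replies: Basic→P4; Plus→P2; Deluxe→P2.
Only (Basic, P4) has each player best-responding; Nash payoffs (6, 8).
Sequential outcome (Basic, P4) coincides with the Nash profile (Basic, P4).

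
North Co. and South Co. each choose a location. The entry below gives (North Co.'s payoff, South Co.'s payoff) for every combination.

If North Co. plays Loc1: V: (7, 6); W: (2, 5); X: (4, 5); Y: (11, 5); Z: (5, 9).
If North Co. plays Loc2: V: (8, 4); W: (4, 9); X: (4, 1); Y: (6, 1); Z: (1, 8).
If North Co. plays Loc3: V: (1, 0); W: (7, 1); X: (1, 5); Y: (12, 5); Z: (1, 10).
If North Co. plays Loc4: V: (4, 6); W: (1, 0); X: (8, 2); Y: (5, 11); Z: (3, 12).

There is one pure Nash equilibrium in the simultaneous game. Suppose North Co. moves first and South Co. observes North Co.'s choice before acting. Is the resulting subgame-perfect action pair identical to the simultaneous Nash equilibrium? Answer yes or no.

yes

Solve by backward induction (North Co. leads).
- Loc1: BR = Z, leader payoff 5.
- Loc2: BR = W, leader payoff 4.
- Loc3: BR = Z, leader payoff 1.
- Loc4: BR = Z, leader payoff 3.
North Co.'s induced payoffs are 5, 4, 1, 3, so North Co. commits to Loc1. Subgame-perfect outcome: (Loc1, Z) with payoffs (5, 9).
Now find the simultaneous Nash equilibrium.
North Co.'s best replies: V→Loc2; W→Loc3; X→Loc4; Y→Loc3; Z→Loc1.
South Co.'s best replies: Loc1→Z; Loc2→W; Loc3→Z; Loc4→Z.
The unique mutual best reply is (Loc1, Z), giving (5, 9).
Sequential outcome (Loc1, Z) coincides with the Nash profile (Loc1, Z).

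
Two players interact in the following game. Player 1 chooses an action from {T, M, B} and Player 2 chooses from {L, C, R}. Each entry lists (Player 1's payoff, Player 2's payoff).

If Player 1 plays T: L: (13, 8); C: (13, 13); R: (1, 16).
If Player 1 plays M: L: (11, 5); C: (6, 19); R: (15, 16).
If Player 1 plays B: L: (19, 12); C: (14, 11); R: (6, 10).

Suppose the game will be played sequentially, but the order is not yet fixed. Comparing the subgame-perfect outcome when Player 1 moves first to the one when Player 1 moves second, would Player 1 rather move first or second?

If Player 1 leads: Player 2's best replies are T→R, M→C, B→L; Player 1's induced payoffs 1, 6, 19; outcome (B, L), payoffs (19, 12).
If Player 2 leads: Player 1's best replies are L→B, C→B, R→M; Player 2's induced payoffs 12, 11, 16; outcome (M, R), payoffs (15, 16).
Player 1 gets 19 moving first and 15 moving second, so Player 1 prefers to move first.

first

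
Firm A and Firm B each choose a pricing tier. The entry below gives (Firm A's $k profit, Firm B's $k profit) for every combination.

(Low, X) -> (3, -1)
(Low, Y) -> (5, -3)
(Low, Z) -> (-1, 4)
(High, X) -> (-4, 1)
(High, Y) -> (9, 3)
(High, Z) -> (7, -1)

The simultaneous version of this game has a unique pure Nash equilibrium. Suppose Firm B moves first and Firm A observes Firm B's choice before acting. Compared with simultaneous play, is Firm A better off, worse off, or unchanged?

Work backward from Firm A's decision.
- X: Firm A compares 3, -4 and picks Low; Firm B would get -1.
- Y: Firm A compares 5, 9 and picks High; Firm B would get 3.
- Z: Firm A compares -1, 7 and picks High; Firm B would get -1.
Among -1, 3, -1, the best is 3 at Y. Subgame-perfect outcome: (High, Y) with payoffs (9, 3).
For the simultaneous game, intersect best replies.
Firm A's best replies: X→Low; Y→High; Z→High.
Firm B's best replies: Low→Z; High→Y.
Only (High, Y) has each player best-responding; Nash payoffs (9, 3).
Firm A earns 9 sequentially versus 9 at the Nash outcome: unchanged.

unchanged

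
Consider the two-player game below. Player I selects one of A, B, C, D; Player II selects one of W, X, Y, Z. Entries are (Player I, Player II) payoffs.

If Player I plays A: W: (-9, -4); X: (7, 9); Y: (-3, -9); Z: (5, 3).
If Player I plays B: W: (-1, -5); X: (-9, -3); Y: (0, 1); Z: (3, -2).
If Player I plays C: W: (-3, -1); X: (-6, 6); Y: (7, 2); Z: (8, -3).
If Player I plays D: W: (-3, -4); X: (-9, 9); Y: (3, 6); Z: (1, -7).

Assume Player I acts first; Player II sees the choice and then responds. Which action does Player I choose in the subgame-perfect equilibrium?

Backward induction with Player I moving first.
- A → Player II plays X (best of -4, 9, -9, 3); Player I gets 7.
- B → Player II plays Y (best of -5, -3, 1, -2); Player I gets 0.
- C → Player II plays X (best of -1, 6, 2, -3); Player I gets -6.
- D → Player II plays X (best of -4, 9, 6, -7); Player I gets -9.
Maximizing over 7, 0, -6, -9, Player I chooses A. Subgame-perfect outcome: (A, X) with payoffs (7, 9).

A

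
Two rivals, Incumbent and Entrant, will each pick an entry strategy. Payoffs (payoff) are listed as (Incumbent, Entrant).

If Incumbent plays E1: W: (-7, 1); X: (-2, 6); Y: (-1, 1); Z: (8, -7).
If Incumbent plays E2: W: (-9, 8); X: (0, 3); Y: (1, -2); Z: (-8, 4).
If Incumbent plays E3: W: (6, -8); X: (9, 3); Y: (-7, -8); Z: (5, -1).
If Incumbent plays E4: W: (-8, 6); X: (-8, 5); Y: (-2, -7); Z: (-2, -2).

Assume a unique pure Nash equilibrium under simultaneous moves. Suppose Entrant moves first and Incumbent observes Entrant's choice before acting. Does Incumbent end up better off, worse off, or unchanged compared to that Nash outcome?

Solve by backward induction (Entrant leads).
- W: Incumbent compares -7, -9, 6, -8 and picks E3; Entrant would get -8.
- X: Incumbent compares -2, 0, 9, -8 and picks E3; Entrant would get 3.
- Y: Incumbent compares -1, 1, -7, -2 and picks E2; Entrant would get -2.
- Z: Incumbent compares 8, -8, 5, -2 and picks E1; Entrant would get -7.
Maximizing over -8, 3, -2, -7, Entrant chooses X. Subgame-perfect outcome: (E3, X) with payoffs (9, 3).
Now find the simultaneous Nash equilibrium.
Incumbent's best replies: W→E3; X→E3; Y→E2; Z→E1.
Entrant's best replies: E1→X; E2→W; E3→X; E4→W.
The unique mutual best reply is (E3, X), giving (9, 3).
Incumbent earns 9 sequentially versus 9 at the Nash outcome: unchanged.

unchanged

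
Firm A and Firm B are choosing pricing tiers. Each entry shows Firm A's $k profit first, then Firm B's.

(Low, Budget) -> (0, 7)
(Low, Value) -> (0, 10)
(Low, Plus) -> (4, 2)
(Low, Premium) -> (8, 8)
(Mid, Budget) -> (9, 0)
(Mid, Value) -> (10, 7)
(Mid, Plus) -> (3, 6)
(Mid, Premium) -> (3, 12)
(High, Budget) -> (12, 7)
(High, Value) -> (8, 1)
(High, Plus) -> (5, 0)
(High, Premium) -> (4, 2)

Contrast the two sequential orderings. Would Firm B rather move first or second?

If Firm A leads: Firm B's best replies are Low→Value, Mid→Premium, High→Budget; Firm A's induced payoffs 0, 3, 12; outcome (High, Budget), payoffs (12, 7).
If Firm B leads: Firm A's best replies are Budget→High, Value→Mid, Plus→High, Premium→Low; Firm B's induced payoffs 7, 7, 0, 8; outcome (Low, Premium), payoffs (8, 8).
Firm B gets 8 moving first and 7 moving second, so Firm B prefers to move first.

first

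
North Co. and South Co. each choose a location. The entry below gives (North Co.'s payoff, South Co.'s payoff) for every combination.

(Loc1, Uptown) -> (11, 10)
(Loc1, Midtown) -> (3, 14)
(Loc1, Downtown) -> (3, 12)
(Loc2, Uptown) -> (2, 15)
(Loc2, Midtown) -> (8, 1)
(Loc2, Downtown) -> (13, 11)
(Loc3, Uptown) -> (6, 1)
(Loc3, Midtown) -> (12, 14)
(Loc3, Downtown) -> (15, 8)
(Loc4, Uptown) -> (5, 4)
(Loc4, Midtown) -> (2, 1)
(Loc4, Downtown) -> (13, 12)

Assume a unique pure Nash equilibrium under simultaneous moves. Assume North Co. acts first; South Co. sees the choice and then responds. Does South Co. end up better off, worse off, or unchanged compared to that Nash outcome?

Work backward from South Co.'s decision.
- Loc1: South Co. compares 10, 14, 12 and picks Midtown; North Co. would get 3.
- Loc2: South Co. compares 15, 1, 11 and picks Uptown; North Co. would get 2.
- Loc3: South Co. compares 1, 14, 8 and picks Midtown; North Co. would get 12.
- Loc4: South Co. compares 4, 1, 12 and picks Downtown; North Co. would get 13.
North Co.'s induced payoffs are 3, 2, 12, 13, so North Co. commits to Loc4. Subgame-perfect outcome: (Loc4, Downtown) with payoffs (13, 12).
Under simultaneous play:
North Co.'s best replies: Uptown→Loc1; Midtown→Loc3; Downtown→Loc3.
South Co.'s best replies: Loc1→Midtown; Loc2→Uptown; Loc3→Midtown; Loc4→Downtown.
The unique mutual best reply is (Loc3, Midtown), giving (12, 14).
South Co. earns 12 sequentially versus 14 at the Nash outcome: worse off.

worse off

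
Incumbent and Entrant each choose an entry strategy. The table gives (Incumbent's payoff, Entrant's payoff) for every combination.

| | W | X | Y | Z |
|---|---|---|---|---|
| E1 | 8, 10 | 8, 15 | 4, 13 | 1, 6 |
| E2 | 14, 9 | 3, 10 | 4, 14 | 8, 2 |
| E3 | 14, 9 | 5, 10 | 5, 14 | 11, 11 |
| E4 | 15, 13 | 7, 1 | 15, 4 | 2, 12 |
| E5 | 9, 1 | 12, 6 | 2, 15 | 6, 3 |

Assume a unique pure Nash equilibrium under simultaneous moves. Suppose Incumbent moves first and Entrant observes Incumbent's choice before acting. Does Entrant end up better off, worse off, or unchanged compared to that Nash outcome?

Backward induction with Incumbent moving first.
- E1: BR = X, leader payoff 8.
- E2: BR = Y, leader payoff 4.
- E3: BR = Y, leader payoff 5.
- E4: BR = W, leader payoff 15.
- E5: BR = Y, leader payoff 2.
Maximizing over 8, 4, 5, 15, 2, Incumbent chooses E4. Subgame-perfect outcome: (E4, W) with payoffs (15, 13).
For the simultaneous game, intersect best replies.
Incumbent's best replies: W→E4; X→E5; Y→E4; Z→E3.
Entrant's best replies: E1→X; E2→Y; E3→Y; E4→W; E5→Y.
The unique mutual best reply is (E4, W), giving (15, 13).
Entrant earns 13 sequentially versus 13 at the Nash outcome: unchanged.

unchanged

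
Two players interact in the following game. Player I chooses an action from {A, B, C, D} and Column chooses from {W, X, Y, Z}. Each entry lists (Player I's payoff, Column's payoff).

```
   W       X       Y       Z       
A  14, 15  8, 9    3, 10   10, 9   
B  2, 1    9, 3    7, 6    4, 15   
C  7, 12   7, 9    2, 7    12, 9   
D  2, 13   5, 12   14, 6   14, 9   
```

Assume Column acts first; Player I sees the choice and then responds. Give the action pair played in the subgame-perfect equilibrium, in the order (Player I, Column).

(A, W)

Solve by backward induction (Column leads).
- W: BR = A, leader payoff 15.
- X: BR = B, leader payoff 3.
- Y: BR = D, leader payoff 6.
- Z: BR = D, leader payoff 9.
Among 15, 3, 6, 9, the best is 15 at W. Subgame-perfect outcome: (A, W) with payoffs (14, 15).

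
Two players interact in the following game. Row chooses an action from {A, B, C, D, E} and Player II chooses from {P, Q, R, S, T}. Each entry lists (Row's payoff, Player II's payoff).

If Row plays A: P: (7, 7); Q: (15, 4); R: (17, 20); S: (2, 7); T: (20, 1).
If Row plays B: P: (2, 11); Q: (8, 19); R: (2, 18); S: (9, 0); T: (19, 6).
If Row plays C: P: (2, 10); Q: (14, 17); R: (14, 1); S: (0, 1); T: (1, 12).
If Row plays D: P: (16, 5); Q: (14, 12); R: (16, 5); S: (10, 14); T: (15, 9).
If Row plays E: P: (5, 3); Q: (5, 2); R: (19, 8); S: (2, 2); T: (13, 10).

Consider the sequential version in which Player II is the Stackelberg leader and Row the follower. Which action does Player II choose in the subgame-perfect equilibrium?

S

Solve by backward induction (Player II leads).
- P: Row compares 7, 2, 2, 16, 5 and picks D; Player II would get 5.
- Q: Row compares 15, 8, 14, 14, 5 and picks A; Player II would get 4.
- R: Row compares 17, 2, 14, 16, 19 and picks E; Player II would get 8.
- S: Row compares 2, 9, 0, 10, 2 and picks D; Player II would get 14.
- T: Row compares 20, 19, 1, 15, 13 and picks A; Player II would get 1.
Player II's induced payoffs are 5, 4, 8, 14, 1, so Player II commits to S. Subgame-perfect outcome: (D, S) with payoffs (10, 14).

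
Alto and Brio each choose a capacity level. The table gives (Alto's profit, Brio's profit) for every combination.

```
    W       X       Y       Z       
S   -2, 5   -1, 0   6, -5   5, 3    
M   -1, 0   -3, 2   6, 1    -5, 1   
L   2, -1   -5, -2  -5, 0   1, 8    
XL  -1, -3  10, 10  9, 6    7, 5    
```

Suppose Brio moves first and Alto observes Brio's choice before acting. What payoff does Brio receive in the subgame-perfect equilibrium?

10

Backward induction with Brio moving first.
- W: BR = L, leader payoff -1.
- X: BR = XL, leader payoff 10.
- Y: BR = XL, leader payoff 6.
- Z: BR = XL, leader payoff 5.
Brio's induced payoffs are -1, 10, 6, 5, so Brio commits to X. Subgame-perfect outcome: (XL, X) with payoffs (10, 10).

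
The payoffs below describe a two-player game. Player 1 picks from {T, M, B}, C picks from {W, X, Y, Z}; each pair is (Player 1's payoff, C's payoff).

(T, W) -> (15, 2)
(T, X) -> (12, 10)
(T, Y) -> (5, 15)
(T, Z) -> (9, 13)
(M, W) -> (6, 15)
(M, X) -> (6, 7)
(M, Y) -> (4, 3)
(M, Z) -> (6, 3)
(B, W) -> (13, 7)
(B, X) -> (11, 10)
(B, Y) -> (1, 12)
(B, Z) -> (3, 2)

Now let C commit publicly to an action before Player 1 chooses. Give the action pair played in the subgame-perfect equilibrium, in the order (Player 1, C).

(T, Y)

Backward induction with C moving first.
- W: Player 1 compares 15, 6, 13 and picks T; C would get 2.
- X: Player 1 compares 12, 6, 11 and picks T; C would get 10.
- Y: Player 1 compares 5, 4, 1 and picks T; C would get 15.
- Z: Player 1 compares 9, 6, 3 and picks T; C would get 13.
Among 2, 10, 15, 13, the best is 15 at Y. Subgame-perfect outcome: (T, Y) with payoffs (5, 15).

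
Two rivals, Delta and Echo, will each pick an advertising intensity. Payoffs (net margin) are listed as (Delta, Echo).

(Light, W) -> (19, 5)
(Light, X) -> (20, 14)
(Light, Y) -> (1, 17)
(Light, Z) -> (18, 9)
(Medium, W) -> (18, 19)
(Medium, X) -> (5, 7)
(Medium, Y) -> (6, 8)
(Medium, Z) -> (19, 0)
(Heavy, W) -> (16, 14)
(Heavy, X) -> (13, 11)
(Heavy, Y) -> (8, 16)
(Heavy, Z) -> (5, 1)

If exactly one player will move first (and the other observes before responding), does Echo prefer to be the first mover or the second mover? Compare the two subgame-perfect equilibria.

second

If Delta leads: Echo's best replies are Light→Y, Medium→W, Heavy→Y; Delta's induced payoffs 1, 18, 8; outcome (Medium, W), payoffs (18, 19).
If Echo leads: Delta's best replies are W→Light, X→Light, Y→Heavy, Z→Medium; Echo's induced payoffs 5, 14, 16, 0; outcome (Heavy, Y), payoffs (8, 16).
Echo gets 16 moving first and 19 moving second, so Echo prefers to move second.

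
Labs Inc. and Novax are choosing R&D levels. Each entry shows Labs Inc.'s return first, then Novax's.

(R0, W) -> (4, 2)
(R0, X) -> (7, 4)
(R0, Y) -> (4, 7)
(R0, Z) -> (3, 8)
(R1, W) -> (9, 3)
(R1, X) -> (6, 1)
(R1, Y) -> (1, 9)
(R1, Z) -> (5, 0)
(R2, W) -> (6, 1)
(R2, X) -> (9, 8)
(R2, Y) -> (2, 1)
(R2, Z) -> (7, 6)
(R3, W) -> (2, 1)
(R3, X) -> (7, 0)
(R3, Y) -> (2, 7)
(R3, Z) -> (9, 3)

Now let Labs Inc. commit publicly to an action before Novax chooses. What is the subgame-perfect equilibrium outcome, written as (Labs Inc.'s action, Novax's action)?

(R2, X)

Backward induction with Labs Inc. moving first.
- R0: Novax compares 2, 4, 7, 8 and picks Z; Labs Inc. would get 3.
- R1: Novax compares 3, 1, 9, 0 and picks Y; Labs Inc. would get 1.
- R2: Novax compares 1, 8, 1, 6 and picks X; Labs Inc. would get 9.
- R3: Novax compares 1, 0, 7, 3 and picks Y; Labs Inc. would get 2.
Labs Inc.'s induced payoffs are 3, 1, 9, 2, so Labs Inc. commits to R2. Subgame-perfect outcome: (R2, X) with payoffs (9, 8).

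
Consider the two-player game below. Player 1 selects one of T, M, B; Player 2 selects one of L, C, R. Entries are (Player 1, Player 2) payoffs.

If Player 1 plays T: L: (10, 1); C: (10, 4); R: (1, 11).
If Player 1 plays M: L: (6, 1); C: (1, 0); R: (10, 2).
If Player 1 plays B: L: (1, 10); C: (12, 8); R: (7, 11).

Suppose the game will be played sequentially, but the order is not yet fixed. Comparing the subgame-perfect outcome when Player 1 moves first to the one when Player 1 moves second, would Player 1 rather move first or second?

second

If Player 1 leads: Player 2's best replies are T→R, M→R, B→R; Player 1's induced payoffs 1, 10, 7; outcome (M, R), payoffs (10, 2).
If Player 2 leads: Player 1's best replies are L→T, C→B, R→M; Player 2's induced payoffs 1, 8, 2; outcome (B, C), payoffs (12, 8).
Player 1 gets 10 moving first and 12 moving second, so Player 1 prefers to move second.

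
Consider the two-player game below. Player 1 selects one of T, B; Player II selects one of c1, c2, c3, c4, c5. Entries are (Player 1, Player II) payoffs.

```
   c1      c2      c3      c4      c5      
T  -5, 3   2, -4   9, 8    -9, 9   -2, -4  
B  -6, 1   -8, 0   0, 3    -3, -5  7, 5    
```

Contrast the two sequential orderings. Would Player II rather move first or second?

first

If Player 1 leads: Player II's best replies are T→c4, B→c5; Player 1's induced payoffs -9, 7; outcome (B, c5), payoffs (7, 5).
If Player II leads: Player 1's best replies are c1→T, c2→T, c3→T, c4→B, c5→B; Player II's induced payoffs 3, -4, 8, -5, 5; outcome (T, c3), payoffs (9, 8).
Player II gets 8 moving first and 5 moving second, so Player II prefers to move first.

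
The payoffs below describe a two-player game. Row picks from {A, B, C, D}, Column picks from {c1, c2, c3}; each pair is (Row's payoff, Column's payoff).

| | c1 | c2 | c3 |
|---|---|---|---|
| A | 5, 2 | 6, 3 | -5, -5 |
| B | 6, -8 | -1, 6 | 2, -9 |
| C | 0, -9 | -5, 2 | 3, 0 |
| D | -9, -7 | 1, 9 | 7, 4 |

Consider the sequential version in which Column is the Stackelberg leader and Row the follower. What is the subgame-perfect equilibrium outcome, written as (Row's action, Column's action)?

Solve by backward induction (Column leads).
- c1 → Row plays B (best of 5, 6, 0, -9); Column gets -8.
- c2 → Row plays A (best of 6, -1, -5, 1); Column gets 3.
- c3 → Row plays D (best of -5, 2, 3, 7); Column gets 4.
Column's induced payoffs are -8, 3, 4, so Column commits to c3. Subgame-perfect outcome: (D, c3) with payoffs (7, 4).

(D, c3)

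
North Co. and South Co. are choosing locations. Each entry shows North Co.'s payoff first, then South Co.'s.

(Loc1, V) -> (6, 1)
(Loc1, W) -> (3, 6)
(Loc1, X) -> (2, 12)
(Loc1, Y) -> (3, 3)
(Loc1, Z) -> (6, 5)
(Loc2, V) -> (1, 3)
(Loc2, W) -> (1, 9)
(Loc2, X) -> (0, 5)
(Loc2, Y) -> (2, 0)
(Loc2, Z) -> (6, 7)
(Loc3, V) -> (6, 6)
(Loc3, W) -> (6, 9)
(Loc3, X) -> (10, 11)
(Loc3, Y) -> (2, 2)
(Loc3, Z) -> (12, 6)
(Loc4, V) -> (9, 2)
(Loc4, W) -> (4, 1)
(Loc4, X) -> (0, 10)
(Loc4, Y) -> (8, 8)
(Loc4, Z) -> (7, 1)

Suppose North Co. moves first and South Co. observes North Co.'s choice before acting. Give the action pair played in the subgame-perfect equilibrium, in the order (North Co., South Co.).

Solve by backward induction (North Co. leads).
- Loc1: BR = X, leader payoff 2.
- Loc2: BR = W, leader payoff 1.
- Loc3: BR = X, leader payoff 10.
- Loc4: BR = X, leader payoff 0.
Maximizing over 2, 1, 10, 0, North Co. chooses Loc3. Subgame-perfect outcome: (Loc3, X) with payoffs (10, 11).

(Loc3, X)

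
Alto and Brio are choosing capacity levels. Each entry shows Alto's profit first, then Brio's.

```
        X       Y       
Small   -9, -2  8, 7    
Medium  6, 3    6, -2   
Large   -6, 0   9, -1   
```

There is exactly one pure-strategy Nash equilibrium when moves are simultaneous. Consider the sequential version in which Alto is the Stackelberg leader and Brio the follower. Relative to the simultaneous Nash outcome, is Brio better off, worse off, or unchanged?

Brio best-responds to each possible Alto move:
- Small → Brio plays Y (best of -2, 7); Alto gets 8.
- Medium → Brio plays X (best of 3, -2); Alto gets 6.
- Large → Brio plays X (best of 0, -1); Alto gets -6.
Maximizing over 8, 6, -6, Alto chooses Small. Subgame-perfect outcome: (Small, Y) with payoffs (8, 7).
For the simultaneous game, intersect best replies.
Alto's best replies: X→Medium; Y→Large.
Brio's best replies: Small→Y; Medium→X; Large→X.
Only (Medium, X) has each player best-responding; Nash payoffs (6, 3).
Brio earns 7 sequentially versus 3 at the Nash outcome: better off.

better off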